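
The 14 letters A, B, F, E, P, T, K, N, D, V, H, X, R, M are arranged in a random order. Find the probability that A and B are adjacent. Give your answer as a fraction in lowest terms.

There are 14! = 87178291200 arrangements.
Treat A and B as a block: 13! arrangements of the blocks × 2 orders within the block = 2·6227020800 = 12454041600.
Probability = 12454041600/87178291200 = 1/7.

1/7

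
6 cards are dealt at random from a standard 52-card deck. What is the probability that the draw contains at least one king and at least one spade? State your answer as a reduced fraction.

There are C(52,6) = 20358520 possible draws.
By inclusion-exclusion on the complements, draws missing all kings or all spades: C(48,6) + C(39,6) − C(36,6) = 12271512 + 3262623 − 1947792 = 13586343.
So draws with at least one of each: 20358520 − 13586343 = 6772177, probability 6772177/20358520.

6772177/20358520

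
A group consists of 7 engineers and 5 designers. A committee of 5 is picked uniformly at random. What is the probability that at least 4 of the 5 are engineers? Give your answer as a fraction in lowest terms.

Total selections: C(12,5) = 792.
Favorable selections (at least 4 engineers): C(7,4)·C(5,1) + C(7,5)·C(5,0) = 175 + 21 = 196.
Probability = 196/792 = 49/198.

49/198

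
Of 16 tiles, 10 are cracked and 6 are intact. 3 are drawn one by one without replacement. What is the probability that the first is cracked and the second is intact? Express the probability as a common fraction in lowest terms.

Multiply the conditional probabilities at each draw: 10/16 · 6/15 = 60/240 = 1/4.

1/4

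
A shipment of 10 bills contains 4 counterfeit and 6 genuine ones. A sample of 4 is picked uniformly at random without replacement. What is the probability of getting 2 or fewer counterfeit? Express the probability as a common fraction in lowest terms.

Total selections: C(10,4) = 210.
Count the complement (more than 2 counterfeit): C(4,3)·C(6,1) + C(4,4)·C(6,0) = 24 + 1 = 25.
Probability = 1 − 25/210 = 185/210 = 37/42.

37/42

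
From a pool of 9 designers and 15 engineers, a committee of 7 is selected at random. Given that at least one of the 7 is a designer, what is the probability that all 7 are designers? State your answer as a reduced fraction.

4/37741

Work in counts. Selections with at least one designer: C(24,7) − C(15,7) = 346104 − 6435 = 339669.
Of those, selections where all 7 are designers: C(9,7) = 36.
Conditional probability = 36/339669 = 4/37741.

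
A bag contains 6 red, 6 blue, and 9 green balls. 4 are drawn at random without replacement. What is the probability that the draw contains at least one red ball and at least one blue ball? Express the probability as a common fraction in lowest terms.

There are C(21,4) = 5985 possible draws.
By inclusion-exclusion on the complements, draws missing all red or all blue: C(15,4) + C(15,4) − C(9,4) = 1365 + 1365 − 126 = 2604.
So draws with at least one of each: 5985 − 2604 = 3381, probability 3381/5985 = 161/285.

161/285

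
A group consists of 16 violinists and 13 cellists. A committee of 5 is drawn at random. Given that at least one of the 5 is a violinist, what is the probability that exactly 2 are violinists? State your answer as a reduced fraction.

220/753

Work in counts. Selections with at least one violinist: C(29,5) − C(13,5) = 118755 − 1287 = 117468.
Of those, selections where exactly 2 are violinists: C(16,2)·C(13,3) = 120·286 = 34320.
Conditional probability = 34320/117468 = 220/753.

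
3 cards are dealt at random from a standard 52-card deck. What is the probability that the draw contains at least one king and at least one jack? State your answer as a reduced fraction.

188/5525

There are C(52,3) = 22100 possible draws.
By inclusion-exclusion on the complements, draws missing all kings or all jacks: C(48,3) + C(48,3) − C(44,3) = 17296 + 17296 − 13244 = 21348.
So draws with at least one of each: 22100 − 21348 = 752, probability 752/22100 = 188/5525.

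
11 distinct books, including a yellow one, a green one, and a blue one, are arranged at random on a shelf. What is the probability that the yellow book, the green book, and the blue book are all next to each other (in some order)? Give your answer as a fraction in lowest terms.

3/55

There are 11! = 39916800 arrangements.
Treat the three as one block: 9! placements × 3! orders within the block = 362880·6 = 2177280.
Probability = 2177280/39916800 = 3/55.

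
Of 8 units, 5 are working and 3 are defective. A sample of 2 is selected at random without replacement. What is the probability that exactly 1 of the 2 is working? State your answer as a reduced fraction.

15/28

The sample space is all 2-subsets of the 8: C(8,2) = 28.
Selections with exactly 1 working: choose 1 of the 5 working and 1 of the 3 defective, C(5,1)·C(3,1) = 5·3 = 15.
Probability = 15/28.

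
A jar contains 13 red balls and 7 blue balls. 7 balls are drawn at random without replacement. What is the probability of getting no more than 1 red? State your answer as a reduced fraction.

There are C(20,7) = 77520 ways to choose the 7.
Favorable selections (no more than 1 red): C(13,0)·C(7,7) + C(13,1)·C(7,6) = 1 + 91 = 92.
Probability = 92/77520 = 23/19380.

23/19380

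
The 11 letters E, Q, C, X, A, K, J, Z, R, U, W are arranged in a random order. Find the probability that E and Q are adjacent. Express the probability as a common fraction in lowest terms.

There are 11! = 39916800 arrangements.
Treat E and Q as a block: 10! arrangements of the blocks × 2 orders within the block = 2·3628800 = 7257600.
Probability = 7257600/39916800 = 2/11.

2/11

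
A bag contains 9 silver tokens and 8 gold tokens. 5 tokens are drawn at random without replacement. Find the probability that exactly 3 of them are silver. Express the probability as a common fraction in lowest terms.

There are C(17,5) = 6188 ways to choose 5 from 17.
Selections with exactly 3 silver: choose 3 of the 9 silver and 2 of the 8 gold, C(9,3)·C(8,2) = 84·28 = 2352.
Probability = 2352/6188 = 84/221.

84/221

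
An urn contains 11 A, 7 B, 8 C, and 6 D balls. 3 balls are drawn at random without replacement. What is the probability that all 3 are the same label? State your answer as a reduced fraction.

There are C(32,3) = 4960 ways to draw 3 balls.
All same label: C(11,3) + C(7,3) + C(8,3) + C(6,3) = 165 + 35 + 56 + 20 = 276.
Probability = 276/4960 = 69/1240.

69/1240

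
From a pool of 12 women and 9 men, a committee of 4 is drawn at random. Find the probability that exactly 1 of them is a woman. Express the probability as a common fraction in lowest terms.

There are C(21,4) = 5985 ways to choose 4 from 21.
Selections with exactly 1 woman: choose 1 of the 12 women and 3 of the 9 men, C(12,1)·C(9,3) = 12·84 = 1008.
Probability = 1008/5985 = 16/95.

16/95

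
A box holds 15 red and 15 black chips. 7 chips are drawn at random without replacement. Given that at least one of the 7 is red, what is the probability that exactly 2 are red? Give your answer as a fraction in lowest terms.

Work in counts. Selections with at least one red: C(30,7) − C(15,7) = 2035800 − 6435 = 2029365.
Of those, selections where exactly 2 are red: C(15,2)·C(15,5) = 105·3003 = 315315.
Conditional probability = 315315/2029365 = 539/3469.

539/3469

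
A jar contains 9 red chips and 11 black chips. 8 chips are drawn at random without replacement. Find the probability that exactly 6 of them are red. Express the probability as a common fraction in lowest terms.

There are C(20,8) = 125970 ways to choose 8 from 20.
Selections with exactly 6 red: choose 6 of the 9 red and 2 of the 11 black, C(9,6)·C(11,2) = 84·55 = 4620.
Probability = 4620/125970 = 154/4199.

154/4199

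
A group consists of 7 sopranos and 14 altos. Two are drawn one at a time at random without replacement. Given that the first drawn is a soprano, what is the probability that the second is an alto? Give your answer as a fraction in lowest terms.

After removing one soprano, 20 remain: 6 sopranos and 14 altos.
So the probability the next is an alto is 14/20 = 7/10.

7/10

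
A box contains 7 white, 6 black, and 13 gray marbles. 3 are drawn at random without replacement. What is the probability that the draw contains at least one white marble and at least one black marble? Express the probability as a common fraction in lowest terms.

777/2600

There are C(26,3) = 2600 possible draws.
By inclusion-exclusion on the complements, draws missing all white or all black: C(19,3) + C(20,3) − C(13,3) = 969 + 1140 − 286 = 1823.
So draws with at least one of each: 2600 − 1823 = 777, probability 777/2600.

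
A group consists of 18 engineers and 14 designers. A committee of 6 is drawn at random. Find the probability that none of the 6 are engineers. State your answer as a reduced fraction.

143/43152

There are C(32,6) = 906192 possible selections.
Selections with no engineers (all designers): C(14,6) = 3003.
Probability = 3003/906192 = 143/43152.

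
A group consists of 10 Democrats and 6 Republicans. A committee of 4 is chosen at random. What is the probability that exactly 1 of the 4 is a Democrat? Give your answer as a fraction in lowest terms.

10/91

The sample space is all 4-subsets of the 16: C(16,4) = 1820.
Selections with exactly 1 Democrat: choose 1 of the 10 Democrats and 3 of the 6 Republicans, C(10,1)·C(6,3) = 10·20 = 200.
Probability = 200/1820 = 10/91.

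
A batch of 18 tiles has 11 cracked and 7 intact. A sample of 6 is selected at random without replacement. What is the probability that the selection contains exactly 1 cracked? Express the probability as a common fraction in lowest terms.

There are C(18,6) = 18564 ways to choose 6 from 18.
Selections with exactly 1 cracked: choose 1 of the 11 cracked and 5 of the 7 intact, C(11,1)·C(7,5) = 11·21 = 231.
Probability = 231/18564 = 11/884.

11/884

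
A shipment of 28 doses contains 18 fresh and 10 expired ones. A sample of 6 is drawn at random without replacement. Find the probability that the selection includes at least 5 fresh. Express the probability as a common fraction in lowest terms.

1241/4485

Total selections: C(28,6) = 376740.
Favorable selections (at least 5 fresh): C(18,5)·C(10,1) + C(18,6)·C(10,0) = 85680 + 18564 = 104244.
Probability = 104244/376740 = 1241/4485.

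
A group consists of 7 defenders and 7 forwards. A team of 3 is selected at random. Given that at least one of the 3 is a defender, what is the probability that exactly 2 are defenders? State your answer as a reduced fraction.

Work in counts. Selections with at least one defender: C(14,3) − C(7,3) = 364 − 35 = 329.
Of those, selections where exactly 2 are defenders: C(7,2)·C(7,1) = 21·7 = 147.
Conditional probability = 147/329 = 21/47.

21/47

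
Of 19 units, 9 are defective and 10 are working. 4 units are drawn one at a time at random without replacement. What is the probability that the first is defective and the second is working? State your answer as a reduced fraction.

Multiply the conditional probabilities at each draw: 9/19 · 10/18 = 90/342 = 5/19.

5/19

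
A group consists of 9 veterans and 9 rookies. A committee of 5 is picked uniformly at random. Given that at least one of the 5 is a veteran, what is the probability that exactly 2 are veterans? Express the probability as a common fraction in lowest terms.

Work in counts. Selections with at least one veteran: C(18,5) − C(9,5) = 8568 − 126 = 8442.
Of those, selections where exactly 2 are veterans: C(9,2)·C(9,3) = 36·84 = 3024.
Conditional probability = 3024/8442 = 24/67.

24/67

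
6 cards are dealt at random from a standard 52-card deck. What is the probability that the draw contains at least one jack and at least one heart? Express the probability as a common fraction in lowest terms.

There are C(52,6) = 20358520 possible draws.
By inclusion-exclusion on the complements, draws missing all jacks or all hearts: C(48,6) + C(39,6) − C(36,6) = 12271512 + 3262623 − 1947792 = 13586343.
So draws with at least one of each: 20358520 − 13586343 = 6772177, probability 6772177/20358520.

6772177/20358520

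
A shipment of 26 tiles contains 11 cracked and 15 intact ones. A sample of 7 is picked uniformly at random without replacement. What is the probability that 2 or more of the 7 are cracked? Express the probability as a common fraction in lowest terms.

There are C(26,7) = 657800 ways to choose the 7.
Count the complement (fewer than 2 cracked): C(11,0)·C(15,7) + C(11,1)·C(15,6) = 6435 + 55055 = 61490.
Probability = 1 − 61490/657800 = 596310/657800 = 417/460.

417/460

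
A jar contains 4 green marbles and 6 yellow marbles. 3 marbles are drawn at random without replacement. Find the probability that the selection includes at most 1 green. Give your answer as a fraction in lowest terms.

There are C(10,3) = 120 ways to choose the 3.
Favorable selections (at most 1 green): C(4,0)·C(6,3) + C(4,1)·C(6,2) = 20 + 60 = 80.
Probability = 80/120 = 2/3.

2/3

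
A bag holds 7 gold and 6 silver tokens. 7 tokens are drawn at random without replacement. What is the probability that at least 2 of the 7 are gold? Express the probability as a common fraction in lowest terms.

Total selections: C(13,7) = 1716.
The complement is exactly 1 gold: C(7,1)·C(6,6) = 7.
Probability = 1 − 7/1716 = 1709/1716.

1709/1716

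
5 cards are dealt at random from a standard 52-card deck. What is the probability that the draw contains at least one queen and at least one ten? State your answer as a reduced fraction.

There are C(52,5) = 2598960 possible draws.
By inclusion-exclusion on the complements, draws missing all queens or all tens: C(48,5) + C(48,5) − C(44,5) = 1712304 + 1712304 − 1086008 = 2338600.
So draws with at least one of each: 2598960 − 2338600 = 260360, probability 260360/2598960 = 6509/64974.

6509/64974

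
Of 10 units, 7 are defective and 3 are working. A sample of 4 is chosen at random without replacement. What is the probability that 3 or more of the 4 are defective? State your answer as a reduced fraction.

2/3

Total selections: C(10,4) = 210.
Favorable selections (3 or more defective): C(7,3)·C(3,1) + C(7,4)·C(3,0) = 105 + 35 = 140.
Probability = 140/210 = 2/3.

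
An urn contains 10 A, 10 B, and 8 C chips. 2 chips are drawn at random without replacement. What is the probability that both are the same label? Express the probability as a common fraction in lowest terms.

59/189

There are C(28,2) = 378 ways to draw 2 chips.
All same label: C(10,2) + C(10,2) + C(8,2) = 45 + 45 + 28 = 118.
Probability = 118/378 = 59/189.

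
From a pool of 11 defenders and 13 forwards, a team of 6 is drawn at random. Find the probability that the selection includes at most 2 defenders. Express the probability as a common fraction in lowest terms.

Total selections: C(24,6) = 134596.
Favorable selections (at most 2 defenders): C(11,0)·C(13,6) + C(11,1)·C(13,5) + C(11,2)·C(13,4) = 1716 + 14157 + 39325 = 55198.
Probability = 55198/134596 = 2509/6118.

2509/6118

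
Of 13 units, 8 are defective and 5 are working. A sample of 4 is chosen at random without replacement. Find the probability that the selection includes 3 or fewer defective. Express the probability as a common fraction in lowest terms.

129/143

Total selections: C(13,4) = 715.
The complement is exactly 4 defective: C(8,4)·C(5,0) = 70.
Probability = 1 − 70/715 = 645/715 = 129/143.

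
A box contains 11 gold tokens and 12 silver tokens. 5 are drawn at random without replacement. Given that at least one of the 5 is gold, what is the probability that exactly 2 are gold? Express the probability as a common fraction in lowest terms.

1100/2987

Work in counts. Selections with at least one gold: C(23,5) − C(12,5) = 33649 − 792 = 32857.
Of those, selections where exactly 2 are gold: C(11,2)·C(12,3) = 55·220 = 12100.
Conditional probability = 12100/32857 = 1100/2987.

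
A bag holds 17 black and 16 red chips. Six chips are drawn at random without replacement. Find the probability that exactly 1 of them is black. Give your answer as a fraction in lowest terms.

Total number of selections: C(33,6) = 1107568.
Selections with exactly 1 black: choose 1 of the 17 black and 5 of the 16 red, C(17,1)·C(16,5) = 17·4368 = 74256.
Probability = 74256/1107568 = 663/9889.

663/9889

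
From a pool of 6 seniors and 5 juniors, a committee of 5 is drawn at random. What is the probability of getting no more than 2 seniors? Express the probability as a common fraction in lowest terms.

181/462

There are C(11,5) = 462 ways to choose the 5.
Favorable selections (no more than 2 seniors): C(6,0)·C(5,5) + C(6,1)·C(5,4) + C(6,2)·C(5,3) = 1 + 30 + 150 = 181.
Probability = 181/462.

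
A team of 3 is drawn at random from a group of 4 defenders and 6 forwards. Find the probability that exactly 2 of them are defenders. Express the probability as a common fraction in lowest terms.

3/10

Total number of selections: C(10,3) = 120.
Selections with exactly 2 defenders: choose 2 of the 4 defenders and 1 of the 6 forwards, C(4,2)·C(6,1) = 6·6 = 36.
Probability = 36/120 = 3/10.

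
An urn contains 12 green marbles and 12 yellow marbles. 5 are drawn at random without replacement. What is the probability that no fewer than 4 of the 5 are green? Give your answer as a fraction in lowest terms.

51/322

Total selections: C(24,5) = 42504.
Favorable selections (no fewer than 4 green): C(12,4)·C(12,1) + C(12,5)·C(12,0) = 5940 + 792 = 6732.
Probability = 6732/42504 = 51/322.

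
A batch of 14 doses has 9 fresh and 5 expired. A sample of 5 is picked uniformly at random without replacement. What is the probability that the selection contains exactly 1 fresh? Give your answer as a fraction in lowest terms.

45/2002

There are C(14,5) = 2002 ways to choose 5 from 14.
Selections with exactly 1 fresh: choose 1 of the 9 fresh and 4 of the 5 expired, C(9,1)·C(5,4) = 9·5 = 45.
Probability = 45/2002.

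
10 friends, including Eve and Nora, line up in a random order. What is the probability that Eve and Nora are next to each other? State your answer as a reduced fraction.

There are 10! = 3628800 arrangements.
Treat Eve and Nora as a block: 9! arrangements of the blocks × 2 orders within the block = 2·362880 = 725760.
Probability = 725760/3628800 = 1/5.

1/5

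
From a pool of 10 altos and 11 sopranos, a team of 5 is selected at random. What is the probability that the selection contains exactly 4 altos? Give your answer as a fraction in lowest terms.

There are C(21,5) = 20349 ways to choose 5 from 21.
Selections with exactly 4 altos: choose 4 of the 10 altos and 1 of the 11 sopranos, C(10,4)·C(11,1) = 210·11 = 2310.
Probability = 2310/20349 = 110/969.

110/969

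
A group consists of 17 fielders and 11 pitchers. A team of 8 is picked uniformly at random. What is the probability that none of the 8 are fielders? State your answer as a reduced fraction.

1/18837

There are C(28,8) = 3108105 possible selections.
Selections with no fielders (all pitchers): C(11,8) = 165.
Probability = 165/3108105 = 1/18837.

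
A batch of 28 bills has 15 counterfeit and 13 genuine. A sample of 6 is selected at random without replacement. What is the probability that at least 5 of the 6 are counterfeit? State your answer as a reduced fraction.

121/1035

There are C(28,6) = 376740 ways to choose the 6.
Favorable selections (at least 5 counterfeit): C(15,5)·C(13,1) + C(15,6)·C(13,0) = 39039 + 5005 = 44044.
Probability = 44044/376740 = 121/1035.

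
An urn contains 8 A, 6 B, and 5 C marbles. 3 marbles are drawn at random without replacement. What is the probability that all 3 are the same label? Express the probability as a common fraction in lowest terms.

There are C(19,3) = 969 ways to draw 3 marbles.
All same label: C(8,3) + C(6,3) + C(5,3) = 56 + 20 + 10 = 86.
Probability = 86/969.

86/969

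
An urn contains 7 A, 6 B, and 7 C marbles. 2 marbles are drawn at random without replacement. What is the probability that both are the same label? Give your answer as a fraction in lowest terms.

There are C(20,2) = 190 ways to draw 2 marbles.
All same label: C(7,2) + C(6,2) + C(7,2) = 21 + 15 + 21 = 57.
Probability = 57/190 = 3/10.

3/10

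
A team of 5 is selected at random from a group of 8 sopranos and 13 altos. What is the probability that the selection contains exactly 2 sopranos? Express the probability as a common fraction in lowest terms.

The sample space is all 5-subsets of the 21: C(21,5) = 20349.
Selections with exactly 2 sopranos: choose 2 of the 8 sopranos and 3 of the 13 altos, C(8,2)·C(13,3) = 28·286 = 8008.
Probability = 8008/20349 = 1144/2907.

1144/2907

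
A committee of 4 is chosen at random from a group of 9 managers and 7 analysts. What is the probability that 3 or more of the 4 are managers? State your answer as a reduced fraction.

51/130

There are C(16,4) = 1820 ways to choose the 4.
Favorable selections (3 or more managers): C(9,3)·C(7,1) + C(9,4)·C(7,0) = 588 + 126 = 714.
Probability = 714/1820 = 51/130.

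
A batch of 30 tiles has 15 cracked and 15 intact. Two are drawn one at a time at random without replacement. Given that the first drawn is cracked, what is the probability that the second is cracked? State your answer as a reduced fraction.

After removing one cracked, 29 remain: 14 cracked and 15 intact.
So the probability the next is cracked is 14/29.

14/29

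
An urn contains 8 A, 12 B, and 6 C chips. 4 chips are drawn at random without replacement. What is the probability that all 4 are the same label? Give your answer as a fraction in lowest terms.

58/1495

There are C(26,4) = 14950 ways to draw 4 chips.
All same label: C(8,4) + C(12,4) + C(6,4) = 70 + 495 + 15 = 580.
Probability = 580/14950 = 58/1495.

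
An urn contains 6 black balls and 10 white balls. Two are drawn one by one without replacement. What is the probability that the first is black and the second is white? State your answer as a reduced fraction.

Multiply the conditional probabilities at each draw: 6/16 · 10/15 = 60/240 = 1/4.

1/4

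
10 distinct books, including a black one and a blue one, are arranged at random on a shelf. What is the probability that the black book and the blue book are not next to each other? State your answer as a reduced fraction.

4/5

There are 10! = 3628800 arrangements.
Arrangements with the black book and the blue book adjacent: 2·9! = 725760.
So not adjacent: 3628800 − 725760 = 2903040, probability 2903040/3628800 = 4/5.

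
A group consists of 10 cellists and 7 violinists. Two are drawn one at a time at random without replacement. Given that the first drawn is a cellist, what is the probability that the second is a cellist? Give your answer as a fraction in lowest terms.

9/16

After removing one cellist, 16 remain: 9 cellists and 7 violinists.
So the probability the next is a cellist is 9/16.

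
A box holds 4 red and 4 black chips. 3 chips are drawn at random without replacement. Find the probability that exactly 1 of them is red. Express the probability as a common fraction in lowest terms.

The sample space is all 3-subsets of the 8: C(8,3) = 56.
Selections with exactly 1 red: choose 1 of the 4 red and 2 of the 4 black, C(4,1)·C(4,2) = 4·6 = 24.
Probability = 24/56 = 3/7.

3/7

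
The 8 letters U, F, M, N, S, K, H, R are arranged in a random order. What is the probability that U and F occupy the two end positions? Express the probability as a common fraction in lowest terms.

1/28

There are 8! = 40320 arrangements.
Place U and F at the ends in 2 ways, arrange the remaining 6 in 6! = 720 ways: 2·720 = 1440.
Probability = 1440/40320 = 1/28.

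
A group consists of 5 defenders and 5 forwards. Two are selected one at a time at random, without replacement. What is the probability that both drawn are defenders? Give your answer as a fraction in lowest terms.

Multiply the conditional probabilities at each draw: 5/10 · 4/9 = 20/90 = 2/9.

2/9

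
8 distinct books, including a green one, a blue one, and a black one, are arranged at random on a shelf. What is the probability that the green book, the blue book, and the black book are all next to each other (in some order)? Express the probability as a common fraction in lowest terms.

There are 8! = 40320 arrangements.
Treat the three as one block: 6! placements × 3! orders within the block = 720·6 = 4320.
Probability = 4320/40320 = 3/28.

3/28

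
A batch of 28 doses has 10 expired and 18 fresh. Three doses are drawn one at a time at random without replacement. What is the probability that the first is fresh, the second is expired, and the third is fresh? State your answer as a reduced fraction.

85/546

Multiply the conditional probabilities at each draw: 18/28 · 10/27 · 17/26 = 3060/19656 = 85/546.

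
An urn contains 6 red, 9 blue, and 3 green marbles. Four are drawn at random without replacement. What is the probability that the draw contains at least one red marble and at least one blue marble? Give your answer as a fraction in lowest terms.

271/340

There are C(18,4) = 3060 possible draws.
By inclusion-exclusion on the complements, draws missing all red or all blue: C(12,4) + C(9,4) − C(3,4) = 495 + 126 − 0 = 621.
So draws with at least one of each: 3060 − 621 = 2439, probability 2439/3060 = 271/340.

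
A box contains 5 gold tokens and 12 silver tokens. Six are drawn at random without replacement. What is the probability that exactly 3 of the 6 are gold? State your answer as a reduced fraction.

There are C(17,6) = 12376 ways to choose 6 from 17.
Selections with exactly 3 gold: choose 3 of the 5 gold and 3 of the 12 silver, C(5,3)·C(12,3) = 10·220 = 2200.
Probability = 2200/12376 = 275/1547.

275/1547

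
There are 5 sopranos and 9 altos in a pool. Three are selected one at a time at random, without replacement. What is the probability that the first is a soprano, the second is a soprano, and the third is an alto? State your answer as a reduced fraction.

Multiply the conditional probabilities at each draw: 5/14 · 4/13 · 9/12 = 180/2184 = 15/182.

15/182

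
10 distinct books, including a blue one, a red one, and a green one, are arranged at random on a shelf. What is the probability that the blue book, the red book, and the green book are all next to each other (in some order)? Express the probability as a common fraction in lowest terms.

1/15

There are 10! = 3628800 arrangements.
Treat the three as one block: 8! placements × 3! orders within the block = 40320·6 = 241920.
Probability = 241920/3628800 = 1/15.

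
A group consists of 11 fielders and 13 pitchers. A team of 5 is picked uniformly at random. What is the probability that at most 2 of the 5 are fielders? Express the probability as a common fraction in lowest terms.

377/644

Total selections: C(24,5) = 42504.
Favorable selections (at most 2 fielders): C(11,0)·C(13,5) + C(11,1)·C(13,4) + C(11,2)·C(13,3) = 1287 + 7865 + 15730 = 24882.
Probability = 24882/42504 = 377/644.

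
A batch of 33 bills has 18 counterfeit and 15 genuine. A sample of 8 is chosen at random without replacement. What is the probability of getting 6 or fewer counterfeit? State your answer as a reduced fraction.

57107/59334

Total selections: C(33,8) = 13884156.
Count the complement (more than 6 counterfeit): C(18,7)·C(15,1) + C(18,8)·C(15,0) = 477360 + 43758 = 521118.
Probability = 1 − 521118/13884156 = 13363038/13884156 = 57107/59334.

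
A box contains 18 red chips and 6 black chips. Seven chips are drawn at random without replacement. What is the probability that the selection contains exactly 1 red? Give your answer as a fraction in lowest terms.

Total number of selections: C(24,7) = 346104.
Selections with exactly 1 red: choose 1 of the 18 red and 6 of the 6 black, C(18,1)·C(6,6) = 18·1 = 18.
Probability = 18/346104 = 1/19228.

1/19228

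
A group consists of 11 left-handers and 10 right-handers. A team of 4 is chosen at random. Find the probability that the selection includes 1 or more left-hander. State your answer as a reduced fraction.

55/57

There are C(21,4) = 5985 ways to choose the 4.
The complement is all 4 are right-handers: C(10,4) = 210.
Probability = 1 − 210/5985 = 5775/5985 = 55/57.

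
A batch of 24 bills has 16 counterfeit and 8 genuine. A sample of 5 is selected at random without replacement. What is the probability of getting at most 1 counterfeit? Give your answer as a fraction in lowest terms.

There are C(24,5) = 42504 ways to choose the 5.
Favorable selections (at most 1 counterfeit): C(16,0)·C(8,5) + C(16,1)·C(8,4) = 56 + 1120 = 1176.
Probability = 1176/42504 = 7/253.

7/253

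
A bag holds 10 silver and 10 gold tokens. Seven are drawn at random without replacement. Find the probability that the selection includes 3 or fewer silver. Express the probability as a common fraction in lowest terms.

Total selections: C(20,7) = 77520.
Favorable selections (3 or fewer silver): C(10,0)·C(10,7) + C(10,1)·C(10,6) + C(10,2)·C(10,5) + C(10,3)·C(10,4) = 120 + 2100 + 11340 + 25200 = 38760.
Probability = 38760/77520 = 1/2.

1/2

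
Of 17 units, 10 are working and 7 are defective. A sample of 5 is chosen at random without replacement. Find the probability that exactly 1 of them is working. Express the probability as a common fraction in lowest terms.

Total number of selections: C(17,5) = 6188.
Selections with exactly 1 working: choose 1 of the 10 working and 4 of the 7 defective, C(10,1)·C(7,4) = 10·35 = 350.
Probability = 350/6188 = 25/442.

25/442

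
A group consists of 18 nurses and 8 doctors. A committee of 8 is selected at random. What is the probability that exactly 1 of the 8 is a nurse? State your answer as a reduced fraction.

144/1562275

The sample space is all 8-subsets of the 26: C(26,8) = 1562275.
Selections with exactly 1 nurse: choose 1 of the 18 nurses and 7 of the 8 doctors, C(18,1)·C(8,7) = 18·8 = 144.
Probability = 144/1562275.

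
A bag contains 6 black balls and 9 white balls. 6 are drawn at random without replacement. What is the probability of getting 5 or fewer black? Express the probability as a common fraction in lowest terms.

Total selections: C(15,6) = 5005.
Favorable selections (5 or fewer black): C(6,0)·C(9,6) + C(6,1)·C(9,5) + C(6,2)·C(9,4) + C(6,3)·C(9,3) + C(6,4)·C(9,2) + C(6,5)·C(9,1) = 84 + 756 + 1890 + 1680 + 540 + 54 = 5004.
Probability = 5004/5005.

5004/5005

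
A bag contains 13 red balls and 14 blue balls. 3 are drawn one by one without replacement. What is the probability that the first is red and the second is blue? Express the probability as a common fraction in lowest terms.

Multiply the conditional probabilities at each draw: 13/27 · 14/26 = 182/702 = 7/27.

7/27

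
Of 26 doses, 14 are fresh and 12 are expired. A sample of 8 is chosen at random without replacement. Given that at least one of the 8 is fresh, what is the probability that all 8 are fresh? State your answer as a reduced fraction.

273/141980

Work in counts. Selections with at least one fresh: C(26,8) − C(12,8) = 1562275 − 495 = 1561780.
Of those, selections where all 8 are fresh: C(14,8) = 3003.
Conditional probability = 3003/1561780 = 273/141980.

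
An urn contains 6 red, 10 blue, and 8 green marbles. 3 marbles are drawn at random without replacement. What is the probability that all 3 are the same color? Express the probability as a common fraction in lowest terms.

There are C(24,3) = 2024 ways to draw 3 marbles.
All same color: C(6,3) + C(10,3) + C(8,3) = 20 + 120 + 56 = 196.
Probability = 196/2024 = 49/506.

49/506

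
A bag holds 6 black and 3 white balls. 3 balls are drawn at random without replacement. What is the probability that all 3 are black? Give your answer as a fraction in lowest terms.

There are C(9,3) = 84 possible selections.
Selections with all black: C(6,3) = 20.
Probability = 20/84 = 5/21.

5/21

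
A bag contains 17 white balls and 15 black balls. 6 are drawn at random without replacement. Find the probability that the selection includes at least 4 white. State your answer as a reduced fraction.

6341/16182

Total selections: C(32,6) = 906192.
Favorable selections (at least 4 white): C(17,4)·C(15,2) + C(17,5)·C(15,1) + C(17,6)·C(15,0) = 249900 + 92820 + 12376 = 355096.
Probability = 355096/906192 = 6341/16182.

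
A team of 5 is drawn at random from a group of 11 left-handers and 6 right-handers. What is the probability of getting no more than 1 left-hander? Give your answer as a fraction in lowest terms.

171/6188

Total selections: C(17,5) = 6188.
Favorable selections (no more than 1 left-hander): C(11,0)·C(6,5) + C(11,1)·C(6,4) = 6 + 165 = 171.
Probability = 171/6188.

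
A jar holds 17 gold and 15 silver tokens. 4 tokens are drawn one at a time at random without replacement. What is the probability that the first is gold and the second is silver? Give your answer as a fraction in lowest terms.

255/992

Multiply the conditional probabilities at each draw: 17/32 · 15/31 = 255/992.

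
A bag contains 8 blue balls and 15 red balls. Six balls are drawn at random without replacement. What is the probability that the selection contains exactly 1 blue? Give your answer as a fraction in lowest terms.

104/437

The sample space is all 6-subsets of the 23: C(23,6) = 100947.
Selections with exactly 1 blue: choose 1 of the 8 blue and 5 of the 15 red, C(8,1)·C(15,5) = 8·3003 = 24024.
Probability = 24024/100947 = 104/437.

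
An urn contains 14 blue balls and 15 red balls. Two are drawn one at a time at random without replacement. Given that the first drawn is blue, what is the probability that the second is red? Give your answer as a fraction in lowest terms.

15/28

After removing one blue, 28 remain: 13 blue and 15 red.
So the probability the next is red is 15/28.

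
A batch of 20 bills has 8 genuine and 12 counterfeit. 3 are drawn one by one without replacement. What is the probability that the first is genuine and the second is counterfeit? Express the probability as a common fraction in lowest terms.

24/95

Multiply the conditional probabilities at each draw: 8/20 · 12/19 = 96/380 = 24/95.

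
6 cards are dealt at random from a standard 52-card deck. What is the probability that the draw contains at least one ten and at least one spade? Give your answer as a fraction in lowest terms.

There are C(52,6) = 20358520 possible draws.
By inclusion-exclusion on the complements, draws missing all tens or all spades: C(48,6) + C(39,6) − C(36,6) = 12271512 + 3262623 − 1947792 = 13586343.
So draws with at least one of each: 20358520 − 13586343 = 6772177, probability 6772177/20358520.

6772177/20358520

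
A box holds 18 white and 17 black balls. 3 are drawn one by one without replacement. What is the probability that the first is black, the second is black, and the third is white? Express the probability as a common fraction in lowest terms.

48/385

Multiply the conditional probabilities at each draw: 17/35 · 16/34 · 18/33 = 4896/39270 = 48/385.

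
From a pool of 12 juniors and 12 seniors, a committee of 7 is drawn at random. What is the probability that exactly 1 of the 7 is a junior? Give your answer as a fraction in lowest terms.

The sample space is all 7-subsets of the 24: C(24,7) = 346104.
Selections with exactly 1 junior: choose 1 of the 12 juniors and 6 of the 12 seniors, C(12,1)·C(12,6) = 12·924 = 11088.
Probability = 11088/346104 = 14/437.

14/437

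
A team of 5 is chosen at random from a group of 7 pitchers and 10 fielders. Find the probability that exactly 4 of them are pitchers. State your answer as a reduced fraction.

25/442

There are C(17,5) = 6188 ways to choose 5 from 17.
Selections with exactly 4 pitchers: choose 4 of the 7 pitchers and 1 of the 10 fielders, C(7,4)·C(10,1) = 35·10 = 350.
Probability = 350/6188 = 25/442.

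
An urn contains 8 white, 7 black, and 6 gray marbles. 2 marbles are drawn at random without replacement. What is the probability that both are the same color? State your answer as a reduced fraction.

32/105

There are C(21,2) = 210 ways to draw 2 marbles.
All same color: C(8,2) + C(7,2) + C(6,2) = 28 + 21 + 15 = 64.
Probability = 64/210 = 32/105.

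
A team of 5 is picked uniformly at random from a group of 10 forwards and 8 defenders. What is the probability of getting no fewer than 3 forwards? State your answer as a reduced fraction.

There are C(18,5) = 8568 ways to choose the 5.
Favorable selections (no fewer than 3 forwards): C(10,3)·C(8,2) + C(10,4)·C(8,1) + C(10,5)·C(8,0) = 3360 + 1680 + 252 = 5292.
Probability = 5292/8568 = 21/34.

21/34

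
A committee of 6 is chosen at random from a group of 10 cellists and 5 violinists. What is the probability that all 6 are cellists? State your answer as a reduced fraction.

There are C(15,6) = 5005 possible selections.
Selections with all cellists: C(10,6) = 210.
Probability = 210/5005 = 6/143.

6/143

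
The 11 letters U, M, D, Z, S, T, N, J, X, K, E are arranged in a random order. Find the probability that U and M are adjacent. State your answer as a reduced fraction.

There are 11! = 39916800 arrangements.
Treat U and M as a block: 10! arrangements of the blocks × 2 orders within the block = 2·3628800 = 7257600.
Probability = 7257600/39916800 = 2/11.

2/11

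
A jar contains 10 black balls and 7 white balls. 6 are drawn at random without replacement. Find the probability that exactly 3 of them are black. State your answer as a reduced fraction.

Total number of selections: C(17,6) = 12376.
Selections with exactly 3 black: choose 3 of the 10 black and 3 of the 7 white, C(10,3)·C(7,3) = 120·35 = 4200.
Probability = 4200/12376 = 75/221.

75/221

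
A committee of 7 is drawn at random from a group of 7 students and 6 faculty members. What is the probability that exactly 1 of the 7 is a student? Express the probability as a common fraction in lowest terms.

7/1716

The sample space is all 7-subsets of the 13: C(13,7) = 1716.
Selections with exactly 1 student: choose 1 of the 7 students and 6 of the 6 faculty members, C(7,1)·C(6,6) = 7·1 = 7.
Probability = 7/1716.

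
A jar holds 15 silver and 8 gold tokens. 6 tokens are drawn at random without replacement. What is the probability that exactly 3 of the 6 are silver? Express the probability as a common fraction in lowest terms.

3640/14421

There are C(23,6) = 100947 ways to choose 6 from 23.
Selections with exactly 3 silver: choose 3 of the 15 silver and 3 of the 8 gold, C(15,3)·C(8,3) = 455·56 = 25480.
Probability = 25480/100947 = 3640/14421.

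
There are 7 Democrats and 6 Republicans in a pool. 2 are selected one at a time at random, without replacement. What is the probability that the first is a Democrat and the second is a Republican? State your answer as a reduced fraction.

Multiply the conditional probabilities at each draw: 7/13 · 6/12 = 42/156 = 7/26.

7/26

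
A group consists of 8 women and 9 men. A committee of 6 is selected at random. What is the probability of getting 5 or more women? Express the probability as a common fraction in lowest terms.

There are C(17,6) = 12376 ways to choose the 6.
Favorable selections (5 or more women): C(8,5)·C(9,1) + C(8,6)·C(9,0) = 504 + 28 = 532.
Probability = 532/12376 = 19/442.

19/442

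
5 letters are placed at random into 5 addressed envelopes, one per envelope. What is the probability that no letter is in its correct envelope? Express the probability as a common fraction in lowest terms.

11/30

There are 5! = 120 assignments.
By inclusion-exclusion, assignments with no fixed points: C(5,0)·5! − C(5,1)·4! + C(5,2)·3! − C(5,3)·2! + C(5,4)·1! − C(5,5)·0! = 44.
Probability = 44/120 = 11/30.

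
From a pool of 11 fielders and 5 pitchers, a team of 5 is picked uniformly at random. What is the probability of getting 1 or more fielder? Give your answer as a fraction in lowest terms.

4367/4368

Total selections: C(16,5) = 4368.
Favorable selections (1 or more fielder): C(11,1)·C(5,4) + C(11,2)·C(5,3) + C(11,3)·C(5,2) + C(11,4)·C(5,1) + C(11,5)·C(5,0) = 55 + 550 + 1650 + 1650 + 462 = 4367.
Probability = 4367/4368.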